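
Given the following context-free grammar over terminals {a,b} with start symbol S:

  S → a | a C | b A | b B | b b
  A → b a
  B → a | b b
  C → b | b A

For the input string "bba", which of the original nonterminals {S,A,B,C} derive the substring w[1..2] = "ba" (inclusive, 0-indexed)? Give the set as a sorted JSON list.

Convert to CNF:
  S -> T0 A | T0 B | T0 T0 | T1 C | a
  A -> T0 T1
  B -> T0 T0 | a
  C -> T0 A | b
  T0 -> b
  T1 -> a

CYK fill — only the sub-triangle for w[1..2]:
  cell(1,1) b: {C,T0}  orig:{C}
  cell(2,2) a: {B,S,T1}  orig:{B,S}
  cell(1,2) ba: {A,S}

Original NTs in T[1,2] deriving "ba": ["A", "S"]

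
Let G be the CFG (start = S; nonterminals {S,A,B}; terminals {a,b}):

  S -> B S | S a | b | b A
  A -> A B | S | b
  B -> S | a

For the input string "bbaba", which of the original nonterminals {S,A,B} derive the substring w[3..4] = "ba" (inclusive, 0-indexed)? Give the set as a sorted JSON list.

Convert to CNF:
  S -> B S | S T0 | T1 A | b
  A -> A B | B S | S T0 | T1 A | b
  B -> B S | S T0 | T1 A | a | b
  T0 -> a
  T1 -> b

CYK table (by increasing span) (cells [i..j] with 3 ≤ i ≤ j ≤ 4 only):
  cell(3,3) b: {A,B,S,T1}  orig:{A,B,S}
  cell(4,4) a: {B,T0}  orig:{B}
  cell(3,4) ba: {A,B,S}

Original NTs in T[3,4] deriving "ba": ["A", "B", "S"]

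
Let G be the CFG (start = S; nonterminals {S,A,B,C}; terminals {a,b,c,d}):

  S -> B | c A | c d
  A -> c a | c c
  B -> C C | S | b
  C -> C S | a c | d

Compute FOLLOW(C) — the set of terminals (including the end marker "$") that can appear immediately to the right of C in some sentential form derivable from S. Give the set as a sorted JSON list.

Compute FIRST by fixpoint:
round 1:
  A via A→c a: +{c}
  B via B→b: +{b}
  C via C→a c: +{a}
  C via C→d: +{d}
  S via S→B: +{b}
  S via S→c A: +{c}
  FIRST(S)={b,c}  FIRST(A)={c}  FIRST(B)={b}  FIRST(C)={a,d}
round 2:
  B via B→C C: +{a,d}
  B via B→S: +{c}
  S via S→B: +{a,d}
  FIRST(S)={a,b,c,d}  FIRST(A)={c}  FIRST(B)={a,b,c,d}  FIRST(C)={a,d}
round 3: — fixpoint
  FIRST(S)={a,b,c,d}  FIRST(A)={c}  FIRST(B)={a,b,c,d}  FIRST(C)={a,d}

FOLLOW iteration:
initialize: $ ∈ FOLLOW(S)
[1]
  B→C C: FOLLOW(C) ⊇ FIRST(C) = {a,d}; new: +{a,d}
  C→C S: FOLLOW(C) ⊇ FIRST(S) = {a,b,c,d}; new: +{b,c}
  C→C S: FOLLOW(S) ⊇ FOLLOW(C) ⊇ {a,b,c,d}; new: +{a,b,c,d}
  S→B: FOLLOW(B) ⊇ FOLLOW(S) ⊇ {$,a,b,c,d}; new: +{$,a,b,c,d}
  S→c A: FOLLOW(A) ⊇ FOLLOW(S) ⊇ {$,a,b,c,d}; new: +{$,a,b,c,d}
  FOLLOW(S)={$,a,b,c,d}  FOLLOW(A)={$,a,b,c,d}  FOLLOW(B)={$,a,b,c,d}  FOLLOW(C)={a,b,c,d}
[2]
  B→C C: FOLLOW(C) ⊇ FOLLOW(B) ⊇ {$,a,b,c,d}; new: +{$}
  FOLLOW(S)={$,a,b,c,d}  FOLLOW(A)={$,a,b,c,d}  FOLLOW(B)={$,a,b,c,d}  FOLLOW(C)={$,a,b,c,d}
[3] done
  FOLLOW(S)={$,a,b,c,d}  FOLLOW(A)={$,a,b,c,d}  FOLLOW(B)={$,a,b,c,d}  FOLLOW(C)={$,a,b,c,d}

FOLLOW(C) = ["$", "a", "b", "c", "d"]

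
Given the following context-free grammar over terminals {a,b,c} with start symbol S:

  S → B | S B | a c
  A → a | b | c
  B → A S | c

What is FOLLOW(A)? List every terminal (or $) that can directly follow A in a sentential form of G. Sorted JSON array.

FIRST iteration:
round 1:
  A via A→a: +{a}
  A via A→b: +{b}
  A via A→c: +{c}
  B via B→A S: +{a,b,c}
  S via S→B: +{a,b,c}
  S: {a,b,c}  A: {a,b,c}  B: {a,b,c}
round 2: (stable)
  S: {a,b,c}  A: {a,b,c}  B: {a,b,c}

FOLLOW sets:
initialize: $ ∈ FOLLOW(S)
pass 1:
  B→A S: FOLLOW(A) ⊇ FIRST(S) = {a,b,c}; new: +{a,b,c}
  S→B: FOLLOW(B) ⊇ FOLLOW(S) ⊇ {$}; new: +{$}
  S→S B: FOLLOW(S) ⊇ FIRST(B) = {a,b,c}; new: +{a,b,c}
  S→S B: FOLLOW(B) ⊇ FOLLOW(S) ⊇ {$,a,b,c}; new: +{a,b,c}
  FOLLOW[S]={$,a,b,c}  FOLLOW[A]={a,b,c}  FOLLOW[B]={$,a,b,c}
pass 2: (no change)
  FOLLOW[S]={$,a,b,c}  FOLLOW[A]={a,b,c}  FOLLOW[B]={$,a,b,c}

FOLLOW(A) = ["a", "b", "c"]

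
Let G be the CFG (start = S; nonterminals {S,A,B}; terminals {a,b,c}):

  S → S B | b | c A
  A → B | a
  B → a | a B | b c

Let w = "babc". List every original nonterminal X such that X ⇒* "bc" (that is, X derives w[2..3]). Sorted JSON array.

CNF form of G:
  S -> S B | T2 A | b
  A -> T0 B | T1 T2 | a
  B -> T0 B | T1 T2 | a
  T0 -> a
  T1 -> b
  T2 -> c

Fill CYK table bottom-up — only the sub-triangle for w[2..3]:
  T[2,2] 'b' = {S,T1}  orig:{S}
  T[3,3] 'c' = {T2}  orig:{}
  T[2,3] 'bc' = {A,B}

Original NTs in T[2,3] deriving "bc": ["A", "B"]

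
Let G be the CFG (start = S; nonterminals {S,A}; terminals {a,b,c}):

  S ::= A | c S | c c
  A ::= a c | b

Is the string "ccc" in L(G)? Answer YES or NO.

Convert to CNF:
  S -> T0 T1 | T1 S | T1 T1 | b
  A -> T0 T1 | b
  T0 -> a
  T1 -> c

Fill CYK table bottom-up:
  [0..0]={T1}  "c"  orig:{}
  [1..1]={T1}  "c"  orig:{}
  [2..2]={T1}  "c"  orig:{}
  [0..1]={S}  "cc"
  [1..2]={S}  "cc"
  [0..2]={S}  "ccc"

S ∈ T[0,2] ⇒ YES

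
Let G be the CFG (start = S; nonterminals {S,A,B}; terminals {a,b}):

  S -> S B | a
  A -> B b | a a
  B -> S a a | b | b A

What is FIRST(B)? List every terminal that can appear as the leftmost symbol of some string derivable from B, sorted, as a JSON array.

FIRST sets, iterate to fixpoint:
pass 1:
  A via A→a a: +{a}
  B via B→b: +{b}
  S via S→a: +{a}
  FIRST(S)={a}  FIRST(A)={a}  FIRST(B)={b}
pass 2:
  A via A→B b: +{b}
  B via B→S a a: +{a}
  FIRST(S)={a}  FIRST(A)={a,b}  FIRST(B)={a,b}
pass 3: (no change)
  FIRST(S)={a}  FIRST(A)={a,b}  FIRST(B)={a,b}

FIRST(B) = ["a", "b"]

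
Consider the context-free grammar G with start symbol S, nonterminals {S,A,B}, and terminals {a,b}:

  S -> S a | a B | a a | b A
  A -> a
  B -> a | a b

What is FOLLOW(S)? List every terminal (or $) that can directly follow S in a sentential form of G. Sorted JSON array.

FIRST sets, iterate to fixpoint:
iter 1:
  A via A→a: +{a}
  B via B→a: +{a}
  S via S→a B: +{a}
  S via S→b A: +{b}
  FIRST(S)={a,b}  FIRST(A)={a}  FIRST(B)={a}
iter 2: (no change)
  FIRST(S)={a,b}  FIRST(A)={a}  FIRST(B)={a}

FOLLOW iteration:
seed FOLLOW(S) with $
[1]
  S→S a: FOLLOW(S) ⊇ FIRST(a) = {a}; new: +{a}
  S→a B: FOLLOW(B) ⊇ FOLLOW(S) ⊇ {$,a}; new: +{$,a}
  S→b A: FOLLOW(A) ⊇ FOLLOW(S) ⊇ {$,a}; new: +{$,a}
  FOLLOW[S]={$,a}  FOLLOW[A]={$,a}  FOLLOW[B]={$,a}
[2] (stable)
  FOLLOW[S]={$,a}  FOLLOW[A]={$,a}  FOLLOW[B]={$,a}

FOLLOW(S) = ["$", "a"]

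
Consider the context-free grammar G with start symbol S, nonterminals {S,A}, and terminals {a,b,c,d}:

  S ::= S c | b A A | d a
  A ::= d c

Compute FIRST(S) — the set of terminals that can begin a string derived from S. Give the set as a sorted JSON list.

FIRST sets, iterate to fixpoint:
iter 1:
  A via A→d c: +{d}
  S via S→b A A: +{b}
  S via S→d a: +{d}
  FIRST[S]={b,d}  FIRST[A]={d}
iter 2: (stable)
  FIRST[S]={b,d}  FIRST[A]={d}

FIRST(S) = ["b", "d"]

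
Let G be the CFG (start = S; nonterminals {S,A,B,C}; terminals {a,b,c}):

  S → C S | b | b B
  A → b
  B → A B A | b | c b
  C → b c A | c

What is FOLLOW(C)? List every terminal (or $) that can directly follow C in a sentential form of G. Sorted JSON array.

FIRST iteration:
[1]
  A via A→b: +{b}
  B via B→A B A: +{b}
  B via B→c b: +{c}
  C via C→b c A: +{b}
  C via C→c: +{c}
  S via S→C S: +{b,c}
  FIRST[S]={b,c}  FIRST[A]={b}  FIRST[B]={b,c}  FIRST[C]={b,c}
[2] (no change)
  FIRST[S]={b,c}  FIRST[A]={b}  FIRST[B]={b,c}  FIRST[C]={b,c}

FOLLOW iteration:
initialize: $ ∈ FOLLOW(S)
[1]
  B→A B A: FOLLOW(A) ⊇ FIRST(B) = {b,c}; new: +{b,c}
  B→A B A: FOLLOW(B) ⊇ FIRST(A) = {b}; new: +{b}
  S→C S: FOLLOW(C) ⊇ FIRST(S) = {b,c}; new: +{b,c}
  S→b B: FOLLOW(B) ⊇ FOLLOW(S) ⊇ {$}; new: +{$}
  FOLLOW[S]={$}  FOLLOW[A]={b,c}  FOLLOW[B]={$,b}  FOLLOW[C]={b,c}
[2]
  B→A B A: FOLLOW(A) ⊇ FOLLOW(B) ⊇ {$,b}; new: +{$}
  FOLLOW[S]={$}  FOLLOW[A]={$,b,c}  FOLLOW[B]={$,b}  FOLLOW[C]={b,c}
[3] done
  FOLLOW[S]={$}  FOLLOW[A]={$,b,c}  FOLLOW[B]={$,b}  FOLLOW[C]={b,c}

FOLLOW(C) = ["b", "c"]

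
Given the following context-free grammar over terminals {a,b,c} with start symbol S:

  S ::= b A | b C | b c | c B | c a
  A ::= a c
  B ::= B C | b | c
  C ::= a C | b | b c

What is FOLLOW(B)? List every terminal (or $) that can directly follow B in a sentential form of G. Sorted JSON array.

FIRST iteration:
pass 1:
  A via A→a c: +{a}
  B via B→b: +{b}
  B via B→c: +{c}
  C via C→a C: +{a}
  C via C→b: +{b}
  S via S→b A: +{b}
  S via S→c B: +{c}
  S: {b,c}  A: {a}  B: {b,c}  C: {a,b}
pass 2: (stable)
  S: {b,c}  A: {a}  B: {b,c}  C: {a,b}

FOLLOW iteration:
FOLLOW(S) := {$}
round 1:
  B→B C: FOLLOW(B) ⊇ FIRST(C) = {a,b}; new: +{a,b}
  B→B C: FOLLOW(C) ⊇ FOLLOW(B) ⊇ {a,b}; new: +{a,b}
  S→b A: FOLLOW(A) ⊇ FOLLOW(S) ⊇ {$}; new: +{$}
  S→b C: FOLLOW(C) ⊇ FOLLOW(S) ⊇ {$}; new: +{$}
  S→c B: FOLLOW(B) ⊇ FOLLOW(S) ⊇ {$}; new: +{$}
  S: {$}  A: {$}  B: {$,a,b}  C: {$,a,b}
round 2: (no change)
  S: {$}  A: {$}  B: {$,a,b}  C: {$,a,b}

FOLLOW(B) = ["$", "a", "b"]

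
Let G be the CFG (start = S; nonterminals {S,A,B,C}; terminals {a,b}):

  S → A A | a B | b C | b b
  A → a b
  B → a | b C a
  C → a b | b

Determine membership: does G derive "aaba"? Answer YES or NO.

Convert to CNF:
  S -> A A | T0 B | T1 C | T1 T1
  A -> T0 T1
  B -> T1 X2 | a
  C -> T0 T1 | b
  T0 -> a
  T1 -> b
  X2 -> C T0

CYK fill:
  cell(0,0) a: {B,T0}  orig:{B}
  cell(1,1) a: {B,T0}  orig:{B}
  cell(2,2) b: {C,T1}  orig:{C}
  cell(3,3) a: {B,T0}  orig:{B}
  cell(0,1) aa: {S}
  cell(1,2) ab: {A,C}
  cell(2,3) ba: {X2}  orig:{}
  cell(0,2) aab: ∅
  cell(1,3) aba: {X2}  orig:{}
  cell(0,3) aaba: ∅

S ∉ T[0,3] ⇒ NO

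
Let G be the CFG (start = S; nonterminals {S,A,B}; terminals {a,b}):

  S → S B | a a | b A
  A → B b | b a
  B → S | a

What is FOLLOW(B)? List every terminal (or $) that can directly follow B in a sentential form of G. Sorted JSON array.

Compute FIRST by fixpoint:
pass 1:
  A via A→b a: +{b}
  B via B→a: +{a}
  S via S→a a: +{a}
  S via S→b A: +{b}
  FIRST[S]={a,b}  FIRST[A]={b}  FIRST[B]={a}
pass 2:
  A via A→B b: +{a}
  B via B→S: +{b}
  FIRST[S]={a,b}  FIRST[A]={a,b}  FIRST[B]={a,b}
pass 3: (stable)
  FIRST[S]={a,b}  FIRST[A]={a,b}  FIRST[B]={a,b}

Compute FOLLOW by fixpoint:
initialize: $ ∈ FOLLOW(S)
pass 1:
  A→B b: FOLLOW(B) ⊇ FIRST(b) = {b}; new: +{b}
  B→S: FOLLOW(S) ⊇ FOLLOW(B) ⊇ {b}; new: +{b}
  S→S B: FOLLOW(S) ⊇ FIRST(B) = {a,b}; new: +{a}
  S→S B: FOLLOW(B) ⊇ FOLLOW(S) ⊇ {$,a,b}; new: +{$,a}
  S→b A: FOLLOW(A) ⊇ FOLLOW(S) ⊇ {$,a,b}; new: +{$,a,b}
  FOLLOW[S]={$,a,b}  FOLLOW[A]={$,a,b}  FOLLOW[B]={$,a,b}
pass 2: done
  FOLLOW[S]={$,a,b}  FOLLOW[A]={$,a,b}  FOLLOW[B]={$,a,b}

FOLLOW(B) = ["$", "a", "b"]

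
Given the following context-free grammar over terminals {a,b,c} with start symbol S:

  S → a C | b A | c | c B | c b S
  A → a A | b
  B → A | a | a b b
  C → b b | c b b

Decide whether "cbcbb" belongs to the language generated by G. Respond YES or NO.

Convert to CNF:
  S -> T0 C | T1 A | T2 B | T2 X5 | c
  A -> T0 A | b
  B -> T0 A | T0 X3 | a | b
  C -> T1 T1 | T2 X4
  T0 -> a
  T1 -> b
  T2 -> c
  X3 -> T1 T1
  X4 -> T1 T1
  X5 -> T1 S

CYK table (by increasing span):
  [0..0]={S,T2}  "c"  orig:{S}
  [1..1]={A,B,T1}  "b"  orig:{A,B}
  [2..2]={S,T2}  "c"  orig:{S}
  [3..3]={A,B,T1}  "b"  orig:{A,B}
  [4..4]={A,B,T1}  "b"  orig:{A,B}
  [0..1]={S}  "cb"
  [1..2]={X5}  "bc"  orig:{}
  [2..3]={S}  "cb"
  [3..4]={C,S,X3,X4}  "bb"  orig:{C,S}
  [0..2]={S}  "cbc"
  [1..3]={X5}  "bcb"  orig:{}
  [2..4]={C}  "cbb"
  [0..3]={S}  "cbcb"
  [1..4]=∅  "bcbb"
  [0..4]=∅  "cbcbb"

S ∉ T[0,4] ⇒ NO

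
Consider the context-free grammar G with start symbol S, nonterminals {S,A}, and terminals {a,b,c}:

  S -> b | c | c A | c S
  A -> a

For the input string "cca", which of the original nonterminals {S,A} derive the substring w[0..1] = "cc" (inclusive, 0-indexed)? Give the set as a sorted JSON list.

Convert to CNF:
  S -> T0 A | T0 S | b | c
  A -> a
  T0 -> c

CYK fill, restricted to cells inside w[0..1]:
  [0..0]={S,T0}  "c"  orig:{S}
  [1..1]={S,T0}  "c"  orig:{S}
  [0..1]={S}  "cc"

Original NTs in T[0,1] deriving "cc": ["S"]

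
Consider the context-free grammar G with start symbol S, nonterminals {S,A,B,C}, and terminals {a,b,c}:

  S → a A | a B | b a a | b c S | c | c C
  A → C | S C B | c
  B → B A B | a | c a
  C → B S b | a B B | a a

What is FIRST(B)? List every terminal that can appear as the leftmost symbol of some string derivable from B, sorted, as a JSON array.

Compute FIRST by fixpoint:
round 1:
  A via A→c: +{c}
  B via B→a: +{a}
  B via B→c a: +{c}
  C via C→B S b: +{a,c}
  S via S→a A: +{a}
  S via S→b a a: +{b}
  S via S→c: +{c}
  FIRST(S)={a,b,c}  FIRST(A)={c}  FIRST(B)={a,c}  FIRST(C)={a,c}
round 2:
  A via A→C: +{a}
  A via A→S C B: +{b}
  FIRST(S)={a,b,c}  FIRST(A)={a,b,c}  FIRST(B)={a,c}  FIRST(C)={a,c}
round 3: — fixpoint
  FIRST(S)={a,b,c}  FIRST(A)={a,b,c}  FIRST(B)={a,c}  FIRST(C)={a,c}

FIRST(B) = ["a", "c"]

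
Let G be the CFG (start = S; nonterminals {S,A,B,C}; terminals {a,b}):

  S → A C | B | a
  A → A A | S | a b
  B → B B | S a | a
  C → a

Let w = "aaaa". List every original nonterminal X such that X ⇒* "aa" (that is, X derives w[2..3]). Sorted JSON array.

Convert to CNF:
  S -> A C | B B | S T0 | a
  A -> A A | A C | B B | S T0 | T0 T1 | a
  B -> B B | S T0 | a
  C -> a
  T0 -> a
  T1 -> b

CYK fill — only the sub-triangle for w[2..3]:
  cell(2,2) a: {A,B,C,S,T0}  orig:{A,B,C,S}
  cell(3,3) a: {A,B,C,S,T0}  orig:{A,B,C,S}
  cell(2,3) aa: {A,B,S}

Original NTs in T[2,3] deriving "aa": ["A", "B", "S"]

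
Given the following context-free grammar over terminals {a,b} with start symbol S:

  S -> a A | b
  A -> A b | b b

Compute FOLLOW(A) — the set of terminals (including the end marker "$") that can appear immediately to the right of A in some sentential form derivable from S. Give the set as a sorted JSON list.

Compute FIRST by fixpoint:
pass 1:
  A via A→b b: +{b}
  S via S→a A: +{a}
  S via S→b: +{b}
  S: {a,b}  A: {b}
pass 2: done
  S: {a,b}  A: {b}

FOLLOW iteration:
FOLLOW(S) := {$}
iter 1:
  A→A b: FOLLOW(A) ⊇ FIRST(b) = {b}; new: +{b}
  S→a A: FOLLOW(A) ⊇ FOLLOW(S) ⊇ {$}; new: +{$}
  FOLLOW(S)={$}  FOLLOW(A)={$,b}
iter 2: done
  FOLLOW(S)={$}  FOLLOW(A)={$,b}

FOLLOW(A) = ["$", "b"]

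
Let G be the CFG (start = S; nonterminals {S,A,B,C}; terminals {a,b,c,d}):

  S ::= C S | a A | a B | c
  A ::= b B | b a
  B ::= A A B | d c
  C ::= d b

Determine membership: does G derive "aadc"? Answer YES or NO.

Convert to CNF:
  S -> C S | T1 A | T1 B | c
  A -> T0 B | T0 T1
  B -> A X4 | T2 T3
  C -> T2 T0
  T0 -> b
  T1 -> a
  T2 -> d
  T3 -> c
  X4 -> A B

CYK table (by increasing span):
  T[0,0] 'a' = {T1}  orig:{}
  T[1,1] 'a' = {T1}  orig:{}
  T[2,2] 'd' = {T2}  orig:{}
  T[3,3] 'c' = {S,T3}  orig:{S}
  T[0,1] 'aa' = ∅
  T[1,2] 'ad' = ∅
  T[2,3] 'dc' = {B}
  T[0,2] 'aad' = ∅
  T[1,3] 'adc' = {S}
  T[0,3] 'aadc' = ∅

S ∉ T[0,3] ⇒ NO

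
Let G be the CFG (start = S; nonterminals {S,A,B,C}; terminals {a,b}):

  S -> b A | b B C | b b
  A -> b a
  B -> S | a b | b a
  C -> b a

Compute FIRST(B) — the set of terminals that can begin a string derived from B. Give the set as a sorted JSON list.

FIRST iteration:
round 1:
  A via A→b a: +{b}
  B via B→a b: +{a}
  B via B→b a: +{b}
  C via C→b a: +{b}
  S via S→b A: +{b}
  S: {b}  A: {b}  B: {a,b}  C: {b}
round 2: done
  S: {b}  A: {b}  B: {a,b}  C: {b}

FIRST(B) = ["a", "b"]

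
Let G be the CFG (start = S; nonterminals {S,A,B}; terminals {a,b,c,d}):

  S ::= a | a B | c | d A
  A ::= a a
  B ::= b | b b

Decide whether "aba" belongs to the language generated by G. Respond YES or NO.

Convert to CNF:
  S -> T0 B | T2 A | a | c
  A -> T0 T0
  B -> T1 T1 | b
  T0 -> a
  T1 -> b
  T2 -> d

CYK fill:
  T[0,0] 'a' = {S,T0}  orig:{S}
  T[1,1] 'b' = {B,T1}  orig:{B}
  T[2,2] 'a' = {S,T0}  orig:{S}
  T[0,1] 'ab' = {S}
  T[1,2] 'ba' = ∅
  T[0,2] 'aba' = ∅

S ∉ T[0,2] ⇒ NO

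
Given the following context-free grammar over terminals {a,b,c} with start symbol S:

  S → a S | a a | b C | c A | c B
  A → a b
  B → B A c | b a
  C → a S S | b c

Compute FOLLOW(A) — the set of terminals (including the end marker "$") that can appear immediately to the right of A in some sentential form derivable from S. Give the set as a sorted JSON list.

FIRST iteration:
[1]
  A via A→a b: +{a}
  B via B→b a: +{b}
  C via C→a S S: +{a}
  C via C→b c: +{b}
  S via S→a S: +{a}
  S via S→b C: +{b}
  S via S→c A: +{c}
  FIRST[S]={a,b,c}  FIRST[A]={a}  FIRST[B]={b}  FIRST[C]={a,b}
[2] — fixpoint
  FIRST[S]={a,b,c}  FIRST[A]={a}  FIRST[B]={b}  FIRST[C]={a,b}

Compute FOLLOW by fixpoint:
initialize: $ ∈ FOLLOW(S)
iter 1:
  B→B A c: FOLLOW(B) ⊇ FIRST(A) = {a}; new: +{a}
  B→B A c: FOLLOW(A) ⊇ FIRST(c) = {c}; new: +{c}
  C→a S S: FOLLOW(S) ⊇ FIRST(S) = {a,b,c}; new: +{a,b,c}
  S→b C: FOLLOW(C) ⊇ FOLLOW(S) ⊇ {$,a,b,c}; new: +{$,a,b,c}
  S→c A: FOLLOW(A) ⊇ FOLLOW(S) ⊇ {$,a,b,c}; new: +{$,a,b}
  S→c B: FOLLOW(B) ⊇ FOLLOW(S) ⊇ {$,a,b,c}; new: +{$,b,c}
  S: {$,a,b,c}  A: {$,a,b,c}  B: {$,a,b,c}  C: {$,a,b,c}
iter 2: (stable)
  S: {$,a,b,c}  A: {$,a,b,c}  B: {$,a,b,c}  C: {$,a,b,c}

FOLLOW(A) = ["$", "a", "b", "c"]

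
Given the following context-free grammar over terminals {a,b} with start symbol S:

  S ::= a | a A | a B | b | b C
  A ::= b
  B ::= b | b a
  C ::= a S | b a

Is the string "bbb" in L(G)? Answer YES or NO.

Convert to CNF:
  S -> T0 C | T1 A | T1 B | a | b
  A -> b
  B -> T0 T1 | b
  C -> T0 T1 | T1 S
  T0 -> b
  T1 -> a

CYK table (by increasing span):
  cell(0,0) b: {A,B,S,T0}  orig:{A,B,S}
  cell(1,1) b: {A,B,S,T0}  orig:{A,B,S}
  cell(2,2) b: {A,B,S,T0}  orig:{A,B,S}
  cell(0,1) bb: ∅
  cell(1,2) bb: ∅
  cell(0,2) bbb: ∅

S ∉ T[0,2] ⇒ NO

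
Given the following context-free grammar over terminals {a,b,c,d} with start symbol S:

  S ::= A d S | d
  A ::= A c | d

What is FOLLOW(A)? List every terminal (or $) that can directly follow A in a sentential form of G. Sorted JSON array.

FIRST sets, iterate to fixpoint:
iter 1:
  A via A→d: +{d}
  S via S→A d S: +{d}
  S: {d}  A: {d}
iter 2: (stable)
  S: {d}  A: {d}

Compute FOLLOW by fixpoint:
seed FOLLOW(S) with $
iter 1:
  A→A c: FOLLOW(A) ⊇ FIRST(c) = {c}; new: +{c}
  S→A d S: FOLLOW(A) ⊇ FIRST(d) = {d}; new: +{d}
  FOLLOW[S]={$}  FOLLOW[A]={c,d}
iter 2: — fixpoint
  FOLLOW[S]={$}  FOLLOW[A]={c,d}

FOLLOW(A) = ["c", "d"]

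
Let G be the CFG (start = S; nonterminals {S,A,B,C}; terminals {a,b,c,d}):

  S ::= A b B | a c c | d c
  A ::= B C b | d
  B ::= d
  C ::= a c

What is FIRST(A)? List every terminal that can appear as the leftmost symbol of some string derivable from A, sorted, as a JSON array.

FIRST sets, iterate to fixpoint:
pass 1:
  A via A→d: +{d}
  B via B→d: +{d}
  C via C→a c: +{a}
  S via S→A b B: +{d}
  S via S→a c c: +{a}
  S: {a,d}  A: {d}  B: {d}  C: {a}
pass 2: — fixpoint
  S: {a,d}  A: {d}  B: {d}  C: {a}

FIRST(A) = ["d"]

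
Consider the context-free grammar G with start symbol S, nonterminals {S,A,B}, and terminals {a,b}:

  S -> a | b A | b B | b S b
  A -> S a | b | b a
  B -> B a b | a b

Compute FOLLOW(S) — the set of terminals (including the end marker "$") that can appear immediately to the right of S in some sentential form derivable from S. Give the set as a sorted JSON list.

FIRST sets, iterate to fixpoint:
round 1:
  A via A→b: +{b}
  B via B→a b: +{a}
  S via S→a: +{a}
  S via S→b A: +{b}
  S: {a,b}  A: {b}  B: {a}
round 2:
  A via A→S a: +{a}
  S: {a,b}  A: {a,b}  B: {a}
round 3: (stable)
  S: {a,b}  A: {a,b}  B: {a}

FOLLOW iteration:
seed FOLLOW(S) with $
round 1:
  A→S a: FOLLOW(S) ⊇ FIRST(a) = {a}; new: +{a}
  B→B a b: FOLLOW(B) ⊇ FIRST(a) = {a}; new: +{a}
  S→b A: FOLLOW(A) ⊇ FOLLOW(S) ⊇ {$,a}; new: +{$,a}
  S→b B: FOLLOW(B) ⊇ FOLLOW(S) ⊇ {$,a}; new: +{$}
  S→b S b: FOLLOW(S) ⊇ FIRST(b) = {b}; new: +{b}
  S: {$,a,b}  A: {$,a}  B: {$,a}
round 2:
  S→b A: FOLLOW(A) ⊇ FOLLOW(S) ⊇ {$,a,b}; new: +{b}
  S→b B: FOLLOW(B) ⊇ FOLLOW(S) ⊇ {$,a,b}; new: +{b}
  S: {$,a,b}  A: {$,a,b}  B: {$,a,b}
round 3: (no change)
  S: {$,a,b}  A: {$,a,b}  B: {$,a,b}

FOLLOW(S) = ["$", "a", "b"]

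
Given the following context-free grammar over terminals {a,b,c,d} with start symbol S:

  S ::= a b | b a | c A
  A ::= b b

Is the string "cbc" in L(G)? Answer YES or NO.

CNF form of G:
  S -> T0 T1 | T1 T0 | T2 A
  A -> T0 T0
  T0 -> b
  T1 -> a
  T2 -> c

CYK table (by increasing span):
  T[0,0] 'c' = {T2}  orig:{}
  T[1,1] 'b' = {T0}  orig:{}
  T[2,2] 'c' = {T2}  orig:{}
  T[0,1] 'cb' = ∅
  T[1,2] 'bc' = ∅
  T[0,2] 'cbc' = ∅

S ∉ T[0,2] ⇒ NO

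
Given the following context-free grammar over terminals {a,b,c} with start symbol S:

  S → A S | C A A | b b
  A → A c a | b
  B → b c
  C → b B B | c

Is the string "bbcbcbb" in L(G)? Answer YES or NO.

CNF form of G:
  S -> A S | C X5 | T2 T2
  A -> A X3 | b
  B -> T2 T0
  C -> T2 X4 | c
  T0 -> c
  T1 -> a
  T2 -> b
  X3 -> T0 T1
  X4 -> B B
  X5 -> A A

Fill CYK table bottom-up:
  cell(0,0) b: {A,T2}  orig:{A}
  cell(1,1) b: {A,T2}  orig:{A}
  cell(2,2) c: {C,T0}  orig:{C}
  cell(3,3) b: {A,T2}  orig:{A}
  cell(4,4) c: {C,T0}  orig:{C}
  cell(5,5) b: {A,T2}  orig:{A}
  cell(6,6) b: {A,T2}  orig:{A}
  cell(0,1) bb: {S,X5}  orig:{S}
  cell(1,2) bc: {B}
  cell(2,3) cb: ∅
  cell(3,4) bc: {B}
  cell(4,5) cb: ∅
  cell(5,6) bb: {S,X5}  orig:{S}
  cell(0,2) bbc: ∅
  cell(1,3) bcb: ∅
  cell(2,4) cbc: ∅
  cell(3,5) bcb: ∅
  cell(4,6) cbb: {S}
  cell(0,3) bbcb: ∅
  cell(1,4) bcbc: {X4}  orig:{}
  cell(2,5) cbcb: ∅
  cell(3,6) bcbb: {S}
  cell(0,4) bbcbc: {C}
  cell(1,5) bcbcb: ∅
  cell(2,6) cbcbb: ∅
  cell(0,5) bbcbcb: ∅
  cell(1,6) bcbcbb: ∅
  cell(0,6) bbcbcbb: {S}

S ∈ T[0,6] ⇒ YES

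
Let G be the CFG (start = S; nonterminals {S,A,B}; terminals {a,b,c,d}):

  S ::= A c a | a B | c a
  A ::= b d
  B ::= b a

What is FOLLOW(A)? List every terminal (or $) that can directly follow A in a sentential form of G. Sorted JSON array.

FIRST iteration:
pass 1:
  A via A→b d: +{b}
  B via B→b a: +{b}
  S via S→A c a: +{b}
  S via S→a B: +{a}
  S via S→c a: +{c}
  FIRST(S)={a,b,c}  FIRST(A)={b}  FIRST(B)={b}
pass 2: — fixpoint
  FIRST(S)={a,b,c}  FIRST(A)={b}  FIRST(B)={b}

Compute FOLLOW by fixpoint:
seed FOLLOW(S) with $
round 1:
  S→A c a: FOLLOW(A) ⊇ FIRST(c) = {c}; new: +{c}
  S→a B: FOLLOW(B) ⊇ FOLLOW(S) ⊇ {$}; new: +{$}
  S: {$}  A: {c}  B: {$}
round 2: done
  S: {$}  A: {c}  B: {$}

FOLLOW(A) = ["c"]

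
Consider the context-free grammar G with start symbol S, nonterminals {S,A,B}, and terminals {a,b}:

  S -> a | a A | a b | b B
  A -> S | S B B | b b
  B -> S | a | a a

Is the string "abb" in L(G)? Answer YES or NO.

CNF form of G:
  S -> T0 A | T0 T1 | T1 B | a
  A -> S X2 | T0 A | T0 T1 | T1 B | T1 T1 | a
  B -> T0 A | T0 T0 | T0 T1 | T1 B | a
  T0 -> a
  T1 -> b
  X2 -> B B

Fill CYK table bottom-up:
  T[0,0] 'a' = {A,B,S,T0}  orig:{A,B,S}
  T[1,1] 'b' = {T1}  orig:{}
  T[2,2] 'b' = {T1}  orig:{}
  T[0,1] 'ab' = {A,B,S}
  T[1,2] 'bb' = {A}
  T[0,2] 'abb' = {A,B,S}

S ∈ T[0,2] ⇒ YES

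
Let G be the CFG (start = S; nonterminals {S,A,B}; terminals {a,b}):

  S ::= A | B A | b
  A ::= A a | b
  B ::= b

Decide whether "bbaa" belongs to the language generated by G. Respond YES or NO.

CNF form of G:
  S -> A T0 | B A | b
  A -> A T0 | b
  B -> b
  T0 -> a

Fill CYK table bottom-up:
  T[0,0] 'b' = {A,B,S}
  T[1,1] 'b' = {A,B,S}
  T[2,2] 'a' = {T0}  orig:{}
  T[3,3] 'a' = {T0}  orig:{}
  T[0,1] 'bb' = {S}
  T[1,2] 'ba' = {A,S}
  T[2,3] 'aa' = ∅
  T[0,2] 'bba' = {S}
  T[1,3] 'baa' = {A,S}
  T[0,3] 'bbaa' = {S}

S ∈ T[0,3] ⇒ YES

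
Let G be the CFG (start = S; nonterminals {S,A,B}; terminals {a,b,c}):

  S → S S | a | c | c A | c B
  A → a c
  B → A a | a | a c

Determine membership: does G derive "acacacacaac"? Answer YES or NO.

CNF form of G:
  S -> S S | T1 A | T1 B | a | c
  A -> T0 T1
  B -> A T0 | T0 T1 | a
  T0 -> a
  T1 -> c

CYK fill:
  T[0,0] 'a' = {B,S,T0}  orig:{B,S}
  T[1,1] 'c' = {S,T1}  orig:{S}
  T[2,2] 'a' = {B,S,T0}  orig:{B,S}
  T[3,3] 'c' = {S,T1}  orig:{S}
  T[4,4] 'a' = {B,S,T0}  orig:{B,S}
  T[5,5] 'c' = {S,T1}  orig:{S}
  T[6,6] 'a' = {B,S,T0}  orig:{B,S}
  T[7,7] 'c' = {S,T1}  orig:{S}
  T[8,8] 'a' = {B,S,T0}  orig:{B,S}
  T[9,9] 'a' = {B,S,T0}  orig:{B,S}
  T[10,10] 'c' = {S,T1}  orig:{S}
  T[0,1] 'ac' = {A,B,S}
  T[1,2] 'ca' = {S}
  T[2,3] 'ac' = {A,B,S}
  T[3,4] 'ca' = {S}
  T[4,5] 'ac' = {A,B,S}
  T[5,6] 'ca' = {S}
  T[6,7] 'ac' = {A,B,S}
  T[7,8] 'ca' = {S}
  T[8,9] 'aa' = {S}
  T[9,10] 'ac' = {A,B,S}
  T[0,2] 'aca' = {B,S}
  T[1,3] 'cac' = {S}
  T[2,4] 'aca' = {B,S}
  T[3,5] 'cac' = {S}
  T[4,6] 'aca' = {B,S}
  T[5,7] 'cac' = {S}
  T[6,8] 'aca' = {B,S}
  T[7,9] 'caa' = {S}
  T[8,10] 'aac' = {S}
  T[0,3] 'acac' = {S}
  T[1,4] 'caca' = {S}
  T[2,5] 'acac' = {S}
  T[3,6] 'caca' = {S}
  T[4,7] 'acac' = {S}
  T[5,8] 'caca' = {S}
  T[6,9] 'acaa' = {S}
  T[7,10] 'caac' = {S}
  T[0,4] 'acaca' = {S}
  T[1,5] 'cacac' = {S}
  T[2,6] 'acaca' = {S}
  T[3,7] 'cacac' = {S}
  T[4,8] 'acaca' = {S}
  T[5,9] 'cacaa' = {S}
  T[6,10] 'acaac' = {S}
  T[0,5] 'acacac' = {S}
  T[1,6] 'cacaca' = {S}
  T[2,7] 'acacac' = {S}
  T[3,8] 'cacaca' = {S}
  T[4,9] 'acacaa' = {S}
  T[5,10] 'cacaac' = {S}
  T[0,6] 'acacaca' = {S}
  T[1,7] 'cacacac' = {S}
  T[2,8] 'acacaca' = {S}
  T[3,9] 'cacacaa' = {S}
  T[4,10] 'acacaac' = {S}
  T[0,7] 'acacacac' = {S}
  T[1,8] 'cacacaca' = {S}
  T[2,9] 'acacacaa' = {S}
  T[3,10] 'cacacaac' = {S}
  T[0,8] 'acacacaca' = {S}
  T[1,9] 'cacacacaa' = {S}
  T[2,10] 'acacacaac' = {S}
  T[0,9] 'acacacacaa' = {S}
  T[1,10] 'cacacacaac' = {S}
  T[0,10] 'acacacacaac' = {S}

S ∈ T[0,10] ⇒ YES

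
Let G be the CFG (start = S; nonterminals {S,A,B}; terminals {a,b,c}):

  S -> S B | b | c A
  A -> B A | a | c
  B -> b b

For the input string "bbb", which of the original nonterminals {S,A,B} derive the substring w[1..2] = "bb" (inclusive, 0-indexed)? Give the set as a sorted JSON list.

Convert to CNF:
  S -> S B | T1 A | b
  A -> B A | a | c
  B -> T0 T0
  T0 -> b
  T1 -> c

Fill CYK table bottom-up, restricted to cells inside w[1..2]:
  cell(1,1) b: {S,T0}  orig:{S}
  cell(2,2) b: {S,T0}  orig:{S}
  cell(1,2) bb: {B}

Original NTs in T[1,2] deriving "bb": ["B"]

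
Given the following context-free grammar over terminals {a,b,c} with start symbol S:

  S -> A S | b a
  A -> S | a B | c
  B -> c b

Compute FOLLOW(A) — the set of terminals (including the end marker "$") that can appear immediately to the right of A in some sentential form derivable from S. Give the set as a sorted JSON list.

Compute FIRST by fixpoint:
round 1:
  A via A→a B: +{a}
  A via A→c: +{c}
  B via B→c b: +{c}
  S via S→A S: +{a,c}
  S via S→b a: +{b}
  S: {a,b,c}  A: {a,c}  B: {c}
round 2:
  A via A→S: +{b}
  S: {a,b,c}  A: {a,b,c}  B: {c}
round 3: — fixpoint
  S: {a,b,c}  A: {a,b,c}  B: {c}

Compute FOLLOW by fixpoint:
seed FOLLOW(S) with $
iter 1:
  S→A S: FOLLOW(A) ⊇ FIRST(S) = {a,b,c}; new: +{a,b,c}
  S: {$}  A: {a,b,c}  B: {}
iter 2:
  A→S: FOLLOW(S) ⊇ FOLLOW(A) ⊇ {a,b,c}; new: +{a,b,c}
  A→a B: FOLLOW(B) ⊇ FOLLOW(A) ⊇ {a,b,c}; new: +{a,b,c}
  S: {$,a,b,c}  A: {a,b,c}  B: {a,b,c}
iter 3: (stable)
  S: {$,a,b,c}  A: {a,b,c}  B: {a,b,c}

FOLLOW(A) = ["a", "b", "c"]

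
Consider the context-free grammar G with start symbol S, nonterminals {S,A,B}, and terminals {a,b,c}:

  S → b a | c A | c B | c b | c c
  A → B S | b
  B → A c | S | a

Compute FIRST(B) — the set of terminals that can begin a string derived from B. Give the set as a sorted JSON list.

Compute FIRST by fixpoint:
iter 1:
  A via A→b: +{b}
  B via B→A c: +{b}
  B via B→a: +{a}
  S via S→b a: +{b}
  S via S→c A: +{c}
  S: {b,c}  A: {b}  B: {a,b}
iter 2:
  A via A→B S: +{a}
  B via B→S: +{c}
  S: {b,c}  A: {a,b}  B: {a,b,c}
iter 3:
  A via A→B S: +{c}
  S: {b,c}  A: {a,b,c}  B: {a,b,c}
iter 4: — fixpoint
  S: {b,c}  A: {a,b,c}  B: {a,b,c}

FIRST(B) = ["a", "b", "c"]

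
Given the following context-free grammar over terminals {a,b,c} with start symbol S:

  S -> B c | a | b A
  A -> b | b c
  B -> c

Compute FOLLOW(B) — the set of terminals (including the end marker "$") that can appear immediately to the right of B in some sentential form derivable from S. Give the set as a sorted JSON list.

Compute FIRST by fixpoint:
iter 1:
  A via A→b: +{b}
  B via B→c: +{c}
  S via S→B c: +{c}
  S via S→a: +{a}
  S via S→b A: +{b}
  FIRST[S]={a,b,c}  FIRST[A]={b}  FIRST[B]={c}
iter 2: (stable)
  FIRST[S]={a,b,c}  FIRST[A]={b}  FIRST[B]={c}

Compute FOLLOW by fixpoint:
initialize: $ ∈ FOLLOW(S)
pass 1:
  S→B c: FOLLOW(B) ⊇ FIRST(c) = {c}; new: +{c}
  S→b A: FOLLOW(A) ⊇ FOLLOW(S) ⊇ {$}; new: +{$}
  FOLLOW(S)={$}  FOLLOW(A)={$}  FOLLOW(B)={c}
pass 2: (stable)
  FOLLOW(S)={$}  FOLLOW(A)={$}  FOLLOW(B)={c}

FOLLOW(B) = ["c"]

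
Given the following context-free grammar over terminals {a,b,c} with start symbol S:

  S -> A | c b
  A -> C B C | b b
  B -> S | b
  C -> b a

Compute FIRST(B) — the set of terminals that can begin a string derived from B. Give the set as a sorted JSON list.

Compute FIRST by fixpoint:
iter 1:
  A via A→b b: +{b}
  B via B→b: +{b}
  C via C→b a: +{b}
  S via S→A: +{b}
  S via S→c b: +{c}
  FIRST(S)={b,c}  FIRST(A)={b}  FIRST(B)={b}  FIRST(C)={b}
iter 2:
  B via B→S: +{c}
  FIRST(S)={b,c}  FIRST(A)={b}  FIRST(B)={b,c}  FIRST(C)={b}
iter 3: (no change)
  FIRST(S)={b,c}  FIRST(A)={b}  FIRST(B)={b,c}  FIRST(C)={b}

FIRST(B) = ["b", "c"]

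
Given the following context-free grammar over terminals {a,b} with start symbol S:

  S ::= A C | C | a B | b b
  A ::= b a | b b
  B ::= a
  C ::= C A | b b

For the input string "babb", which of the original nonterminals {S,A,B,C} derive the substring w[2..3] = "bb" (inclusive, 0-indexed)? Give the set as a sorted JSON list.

Convert to CNF:
  S -> A C | C A | T0 T0 | T1 B
  A -> T0 T0 | T0 T1
  B -> a
  C -> C A | T0 T0
  T0 -> b
  T1 -> a

Fill CYK table bottom-up (cells [i..j] with 2 ≤ i ≤ j ≤ 3 only):
  [2..2]={T0}  "b"  orig:{}
  [3..3]={T0}  "b"  orig:{}
  [2..3]={A,C,S}  "bb"

Original NTs in T[2,3] deriving "bb": ["A", "C", "S"]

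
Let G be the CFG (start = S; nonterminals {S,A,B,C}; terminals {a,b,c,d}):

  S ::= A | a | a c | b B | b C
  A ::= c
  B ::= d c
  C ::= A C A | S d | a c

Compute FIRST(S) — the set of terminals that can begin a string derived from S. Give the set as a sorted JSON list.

Compute FIRST by fixpoint:
iter 1:
  A via A→c: +{c}
  B via B→d c: +{d}
  C via C→A C A: +{c}
  C via C→a c: +{a}
  S via S→A: +{c}
  S via S→a: +{a}
  S via S→b B: +{b}
  FIRST[S]={a,b,c}  FIRST[A]={c}  FIRST[B]={d}  FIRST[C]={a,c}
iter 2:
  C via C→S d: +{b}
  FIRST[S]={a,b,c}  FIRST[A]={c}  FIRST[B]={d}  FIRST[C]={a,b,c}
iter 3: done
  FIRST[S]={a,b,c}  FIRST[A]={c}  FIRST[B]={d}  FIRST[C]={a,b,c}

FIRST(S) = ["a", "b", "c"]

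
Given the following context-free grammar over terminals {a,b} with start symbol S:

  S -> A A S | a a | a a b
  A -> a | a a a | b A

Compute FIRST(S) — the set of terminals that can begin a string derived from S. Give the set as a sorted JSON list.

Compute FIRST by fixpoint:
[1]
  A via A→a: +{a}
  A via A→b A: +{b}
  S via S→A A S: +{a,b}
  FIRST(S)={a,b}  FIRST(A)={a,b}
[2] done
  FIRST(S)={a,b}  FIRST(A)={a,b}

FIRST(S) = ["a", "b"]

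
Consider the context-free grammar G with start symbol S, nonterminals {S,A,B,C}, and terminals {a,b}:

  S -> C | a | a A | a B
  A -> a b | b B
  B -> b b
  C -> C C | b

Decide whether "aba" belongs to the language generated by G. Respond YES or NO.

Convert to CNF:
  S -> C C | T0 A | T0 B | a | b
  A -> T0 T1 | T1 B
  B -> T1 T1
  C -> C C | b
  T0 -> a
  T1 -> b

CYK fill:
  T[0,0] 'a' = {S,T0}  orig:{S}
  T[1,1] 'b' = {C,S,T1}  orig:{C,S}
  T[2,2] 'a' = {S,T0}  orig:{S}
  T[0,1] 'ab' = {A}
  T[1,2] 'ba' = ∅
  T[0,2] 'aba' = ∅

S ∉ T[0,2] ⇒ NO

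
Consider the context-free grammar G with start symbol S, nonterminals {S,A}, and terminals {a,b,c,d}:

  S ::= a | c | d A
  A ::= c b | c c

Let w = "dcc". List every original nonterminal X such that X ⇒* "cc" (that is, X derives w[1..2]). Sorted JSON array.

Convert to CNF:
  S -> T2 A | a | c
  A -> T0 T0 | T0 T1
  T0 -> c
  T1 -> b
  T2 -> d

Fill CYK table bottom-up — only the sub-triangle for w[1..2]:
  [1..1]={S,T0}  "c"  orig:{S}
  [2..2]={S,T0}  "c"  orig:{S}
  [1..2]={A}  "cc"

Original NTs in T[1,2] deriving "cc": ["A"]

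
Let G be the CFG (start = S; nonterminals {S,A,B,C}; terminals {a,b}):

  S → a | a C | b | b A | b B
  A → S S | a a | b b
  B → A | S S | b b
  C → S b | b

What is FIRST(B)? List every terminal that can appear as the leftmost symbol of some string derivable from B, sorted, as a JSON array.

FIRST sets, iterate to fixpoint:
round 1:
  A via A→a a: +{a}
  A via A→b b: +{b}
  B via B→A: +{a,b}
  C via C→b: +{b}
  S via S→a: +{a}
  S via S→b: +{b}
  FIRST(S)={a,b}  FIRST(A)={a,b}  FIRST(B)={a,b}  FIRST(C)={b}
round 2:
  C via C→S b: +{a}
  FIRST(S)={a,b}  FIRST(A)={a,b}  FIRST(B)={a,b}  FIRST(C)={a,b}
round 3: — fixpoint
  FIRST(S)={a,b}  FIRST(A)={a,b}  FIRST(B)={a,b}  FIRST(C)={a,b}

FIRST(B) = ["a", "b"]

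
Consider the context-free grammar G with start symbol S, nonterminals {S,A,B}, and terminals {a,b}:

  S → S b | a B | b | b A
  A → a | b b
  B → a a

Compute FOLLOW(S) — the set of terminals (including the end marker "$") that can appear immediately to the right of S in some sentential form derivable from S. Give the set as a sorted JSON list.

Compute FIRST by fixpoint:
round 1:
  A via A→a: +{a}
  A via A→b b: +{b}
  B via B→a a: +{a}
  S via S→a B: +{a}
  S via S→b: +{b}
  FIRST(S)={a,b}  FIRST(A)={a,b}  FIRST(B)={a}
round 2: (no change)
  FIRST(S)={a,b}  FIRST(A)={a,b}  FIRST(B)={a}

FOLLOW sets:
initialize: $ ∈ FOLLOW(S)
iter 1:
  S→S b: FOLLOW(S) ⊇ FIRST(b) = {b}; new: +{b}
  S→a B: FOLLOW(B) ⊇ FOLLOW(S) ⊇ {$,b}; new: +{$,b}
  S→b A: FOLLOW(A) ⊇ FOLLOW(S) ⊇ {$,b}; new: +{$,b}
  FOLLOW(S)={$,b}  FOLLOW(A)={$,b}  FOLLOW(B)={$,b}
iter 2: done
  FOLLOW(S)={$,b}  FOLLOW(A)={$,b}  FOLLOW(B)={$,b}

FOLLOW(S) = ["$", "b"]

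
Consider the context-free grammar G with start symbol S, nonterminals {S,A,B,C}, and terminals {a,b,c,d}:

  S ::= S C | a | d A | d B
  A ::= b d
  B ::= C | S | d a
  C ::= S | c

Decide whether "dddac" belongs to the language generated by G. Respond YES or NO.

CNF form of G:
  S -> S C | T1 A | T1 B | a
  A -> T0 T1
  B -> S C | T1 A | T1 B | T1 T2 | a | c
  C -> S C | T1 A | T1 B | a | c
  T0 -> b
  T1 -> d
  T2 -> a

CYK fill:
  cell(0,0) d: {T1}  orig:{}
  cell(1,1) d: {T1}  orig:{}
  cell(2,2) d: {T1}  orig:{}
  cell(3,3) a: {B,C,S,T2}  orig:{B,C,S}
  cell(4,4) c: {B,C}
  cell(0,1) dd: ∅
  cell(1,2) dd: ∅
  cell(2,3) da: {B,C,S}
  cell(3,4) ac: {B,C,S}
  cell(0,2) ddd: ∅
  cell(1,3) dda: {B,C,S}
  cell(2,4) dac: {B,C,S}
  cell(0,3) ddda: {B,C,S}
  cell(1,4) ddac: {B,C,S}
  cell(0,4) dddac: {B,C,S}

S ∈ T[0,4] ⇒ YES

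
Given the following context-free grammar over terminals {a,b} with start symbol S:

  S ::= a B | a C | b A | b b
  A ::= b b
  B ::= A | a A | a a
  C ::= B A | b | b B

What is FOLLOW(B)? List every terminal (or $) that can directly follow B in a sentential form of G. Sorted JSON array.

FIRST iteration:
round 1:
  A via A→b b: +{b}
  B via B→A: +{b}
  B via B→a A: +{a}
  C via C→B A: +{a,b}
  S via S→a B: +{a}
  S via S→b A: +{b}
  FIRST(S)={a,b}  FIRST(A)={b}  FIRST(B)={a,b}  FIRST(C)={a,b}
round 2: — fixpoint
  FIRST(S)={a,b}  FIRST(A)={b}  FIRST(B)={a,b}  FIRST(C)={a,b}

Compute FOLLOW by fixpoint:
FOLLOW(S) := {$}
pass 1:
  C→B A: FOLLOW(B) ⊇ FIRST(A) = {b}; new: +{b}
  S→a B: FOLLOW(B) ⊇ FOLLOW(S) ⊇ {$}; new: +{$}
  S→a C: FOLLOW(C) ⊇ FOLLOW(S) ⊇ {$}; new: +{$}
  S→b A: FOLLOW(A) ⊇ FOLLOW(S) ⊇ {$}; new: +{$}
  FOLLOW[S]={$}  FOLLOW[A]={$}  FOLLOW[B]={$,b}  FOLLOW[C]={$}
pass 2:
  B→A: FOLLOW(A) ⊇ FOLLOW(B) ⊇ {$,b}; new: +{b}
  FOLLOW[S]={$}  FOLLOW[A]={$,b}  FOLLOW[B]={$,b}  FOLLOW[C]={$}
pass 3: (stable)
  FOLLOW[S]={$}  FOLLOW[A]={$,b}  FOLLOW[B]={$,b}  FOLLOW[C]={$}

FOLLOW(B) = ["$", "b"]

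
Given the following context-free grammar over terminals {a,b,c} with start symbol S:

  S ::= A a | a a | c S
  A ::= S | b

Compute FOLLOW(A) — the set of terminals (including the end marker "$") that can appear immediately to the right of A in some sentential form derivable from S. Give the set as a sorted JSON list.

FIRST sets, iterate to fixpoint:
[1]
  A via A→b: +{b}
  S via S→A a: +{b}
  S via S→a a: +{a}
  S via S→c S: +{c}
  S: {a,b,c}  A: {b}
[2]
  A via A→S: +{a,c}
  S: {a,b,c}  A: {a,b,c}
[3] (stable)
  S: {a,b,c}  A: {a,b,c}

FOLLOW sets:
initialize: $ ∈ FOLLOW(S)
pass 1:
  S→A a: FOLLOW(A) ⊇ FIRST(a) = {a}; new: +{a}
  S: {$}  A: {a}
pass 2:
  A→S: FOLLOW(S) ⊇ FOLLOW(A) ⊇ {a}; new: +{a}
  S: {$,a}  A: {a}
pass 3: done
  S: {$,a}  A: {a}

FOLLOW(A) = ["a"]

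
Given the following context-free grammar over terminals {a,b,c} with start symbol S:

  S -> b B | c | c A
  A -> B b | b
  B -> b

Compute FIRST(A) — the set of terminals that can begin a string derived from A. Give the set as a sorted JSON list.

FIRST sets, iterate to fixpoint:
round 1:
  A via A→b: +{b}
  B via B→b: +{b}
  S via S→b B: +{b}
  S via S→c: +{c}
  FIRST[S]={b,c}  FIRST[A]={b}  FIRST[B]={b}
round 2: — fixpoint
  FIRST[S]={b,c}  FIRST[A]={b}  FIRST[B]={b}

FIRST(A) = ["b"]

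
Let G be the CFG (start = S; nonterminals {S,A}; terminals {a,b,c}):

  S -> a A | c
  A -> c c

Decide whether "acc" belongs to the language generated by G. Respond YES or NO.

Convert to CNF:
  S -> T1 A | c
  A -> T0 T0
  T0 -> c
  T1 -> a

CYK table (by increasing span):
  cell(0,0) a: {T1}  orig:{}
  cell(1,1) c: {S,T0}  orig:{S}
  cell(2,2) c: {S,T0}  orig:{S}
  cell(0,1) ac: ∅
  cell(1,2) cc: {A}
  cell(0,2) acc: {S}

S ∈ T[0,2] ⇒ YES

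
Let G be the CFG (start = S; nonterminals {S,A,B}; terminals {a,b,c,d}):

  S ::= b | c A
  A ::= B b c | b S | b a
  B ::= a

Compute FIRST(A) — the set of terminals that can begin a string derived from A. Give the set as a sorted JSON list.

FIRST iteration:
round 1:
  A via A→b S: +{b}
  B via B→a: +{a}
  S via S→b: +{b}
  S via S→c A: +{c}
  FIRST(S)={b,c}  FIRST(A)={b}  FIRST(B)={a}
round 2:
  A via A→B b c: +{a}
  FIRST(S)={b,c}  FIRST(A)={a,b}  FIRST(B)={a}
round 3: — fixpoint
  FIRST(S)={b,c}  FIRST(A)={a,b}  FIRST(B)={a}

FIRST(A) = ["a", "b"]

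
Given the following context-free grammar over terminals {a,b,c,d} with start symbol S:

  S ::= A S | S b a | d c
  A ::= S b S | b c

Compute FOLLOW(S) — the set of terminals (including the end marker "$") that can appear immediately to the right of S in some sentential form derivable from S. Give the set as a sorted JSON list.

Compute FIRST by fixpoint:
iter 1:
  A via A→b c: +{b}
  S via S→A S: +{b}
  S via S→d c: +{d}
  S: {b,d}  A: {b}
iter 2:
  A via A→S b S: +{d}
  S: {b,d}  A: {b,d}
iter 3: (stable)
  S: {b,d}  A: {b,d}

Compute FOLLOW by fixpoint:
seed FOLLOW(S) with $
pass 1:
  A→S b S: FOLLOW(S) ⊇ FIRST(b) = {b}; new: +{b}
  S→A S: FOLLOW(A) ⊇ FIRST(S) = {b,d}; new: +{b,d}
  FOLLOW(S)={$,b}  FOLLOW(A)={b,d}
pass 2:
  A→S b S: FOLLOW(S) ⊇ FOLLOW(A) ⊇ {b,d}; new: +{d}
  FOLLOW(S)={$,b,d}  FOLLOW(A)={b,d}
pass 3: done
  FOLLOW(S)={$,b,d}  FOLLOW(A)={b,d}

FOLLOW(S) = ["$", "b", "d"]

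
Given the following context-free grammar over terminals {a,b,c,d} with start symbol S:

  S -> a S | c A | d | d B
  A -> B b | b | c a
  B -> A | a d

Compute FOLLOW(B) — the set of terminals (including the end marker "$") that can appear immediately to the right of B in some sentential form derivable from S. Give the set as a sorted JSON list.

FIRST sets, iterate to fixpoint:
[1]
  A via A→b: +{b}
  A via A→c a: +{c}
  B via B→A: +{b,c}
  B via B→a d: +{a}
  S via S→a S: +{a}
  S via S→c A: +{c}
  S via S→d: +{d}
  FIRST(S)={a,c,d}  FIRST(A)={b,c}  FIRST(B)={a,b,c}
[2]
  A via A→B b: +{a}
  FIRST(S)={a,c,d}  FIRST(A)={a,b,c}  FIRST(B)={a,b,c}
[3] (no change)
  FIRST(S)={a,c,d}  FIRST(A)={a,b,c}  FIRST(B)={a,b,c}

FOLLOW iteration:
seed FOLLOW(S) with $
[1]
  A→B b: FOLLOW(B) ⊇ FIRST(b) = {b}; new: +{b}
  B→A: FOLLOW(A) ⊇ FOLLOW(B) ⊇ {b}; new: +{b}
  S→c A: FOLLOW(A) ⊇ FOLLOW(S) ⊇ {$}; new: +{$}
  S→d B: FOLLOW(B) ⊇ FOLLOW(S) ⊇ {$}; new: +{$}
  FOLLOW[S]={$}  FOLLOW[A]={$,b}  FOLLOW[B]={$,b}
[2] (stable)
  FOLLOW[S]={$}  FOLLOW[A]={$,b}  FOLLOW[B]={$,b}

FOLLOW(B) = ["$", "b"]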